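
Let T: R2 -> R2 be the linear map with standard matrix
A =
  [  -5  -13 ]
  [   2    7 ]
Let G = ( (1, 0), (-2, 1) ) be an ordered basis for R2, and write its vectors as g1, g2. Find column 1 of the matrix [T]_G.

(-1, 2)

Column 1 of [T]_G is the G-coordinate vector of T(g1).
In standard coordinates T(g1) = A g1 = (-5, 2).
Converting to G: (-5, 2) = -g1 + 2g2, so the coordinate vector is (-1, 2).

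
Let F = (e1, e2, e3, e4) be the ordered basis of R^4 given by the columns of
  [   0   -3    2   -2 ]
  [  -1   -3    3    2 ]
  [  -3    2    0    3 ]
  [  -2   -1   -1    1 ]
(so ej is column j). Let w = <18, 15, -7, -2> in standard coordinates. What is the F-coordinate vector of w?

[w]_F is the unique c with M c = w, where M has columns e1, ..., e4.
Gaussian elimination on [M | w] yields c = (-1, -2, 4, -2).
Check: -e1 - 2e2 + 4e3 - 2e4 = <18, 15, -7, -2>.

<-1, -2, 4, -2>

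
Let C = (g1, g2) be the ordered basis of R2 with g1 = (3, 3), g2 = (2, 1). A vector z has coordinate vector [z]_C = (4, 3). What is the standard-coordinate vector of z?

By definition z = 4g1 + 3g2.
Summing componentwise gives (18, 15).

(18, 15)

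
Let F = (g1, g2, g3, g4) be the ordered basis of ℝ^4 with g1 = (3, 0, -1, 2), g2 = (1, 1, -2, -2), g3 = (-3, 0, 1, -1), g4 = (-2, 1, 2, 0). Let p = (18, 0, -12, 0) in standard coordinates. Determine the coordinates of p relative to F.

(0, 2, -4, -2)

We seek scalars with c_1 g1 + ... + c_4 g4 = p; equivalently solve M c = p where the columns of M are g1, ..., g4.
Solving this 4x4 system gives c = (0, 2, -4, -2).
Check: 0·g1 + 2g2 - 4g3 - 2g4 = (18, 0, -12, 0).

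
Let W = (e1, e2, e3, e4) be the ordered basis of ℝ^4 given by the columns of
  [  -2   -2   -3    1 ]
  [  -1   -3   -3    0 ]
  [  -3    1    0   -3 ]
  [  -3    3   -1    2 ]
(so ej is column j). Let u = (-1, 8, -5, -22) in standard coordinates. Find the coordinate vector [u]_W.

Write u = c_1 e1 + ... + c_4 e4 and solve for the c_i.
Gaussian elimination on [M | u] yields c = (4, -2, -2, -3).
Check: 4e1 - 2e2 - 2e3 - 3e4 = (-1, 8, -5, -22).

(4, -2, -2, -3)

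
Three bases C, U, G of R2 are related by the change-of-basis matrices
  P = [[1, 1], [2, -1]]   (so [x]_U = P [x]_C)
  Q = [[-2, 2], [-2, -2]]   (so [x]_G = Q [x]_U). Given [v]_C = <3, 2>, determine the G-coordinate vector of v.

Apply P to get U-coordinates <5, 4>, then Q to get G-coordinates.
The result is [v]_G = <-2, -18>.

<-2, -18>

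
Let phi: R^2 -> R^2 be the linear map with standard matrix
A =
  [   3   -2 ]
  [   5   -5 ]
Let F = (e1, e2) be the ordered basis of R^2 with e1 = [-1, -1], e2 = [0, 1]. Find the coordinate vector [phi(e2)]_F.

Compute phi(e2) = A e2 = [-2, -5] in standard coordinates.
Then write this in F-coordinates: solve for y in y_1 e1 + y_2 e2 = [-2, -5].
This gives y = [2, -3], which is column 2 of [phi]_F.

[2, -3]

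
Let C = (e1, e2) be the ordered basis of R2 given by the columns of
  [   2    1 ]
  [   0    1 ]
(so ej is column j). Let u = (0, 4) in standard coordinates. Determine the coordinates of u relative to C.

[u]_C is the unique c with M c = u, where M has columns e1, e2.
System: 2c_1 + c_2 = 0, 0c_1 + c_2 = 4; solving gives c_1 = -2, c_2 = 4.
Check: -2e1 + 4e2 = (0, 4).

(-2, 4)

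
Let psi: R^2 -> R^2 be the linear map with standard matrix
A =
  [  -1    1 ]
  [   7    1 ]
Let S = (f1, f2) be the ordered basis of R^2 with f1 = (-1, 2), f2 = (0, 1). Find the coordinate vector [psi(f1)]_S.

Column 1 of [psi]_S is the S-coordinate vector of psi(f1).
In standard coordinates psi(f1) = A f1 = (3, -5).
Converting to S: (3, -5) = -3f1 + f2, so the coordinate vector is (-3, 1).

(-3, 1)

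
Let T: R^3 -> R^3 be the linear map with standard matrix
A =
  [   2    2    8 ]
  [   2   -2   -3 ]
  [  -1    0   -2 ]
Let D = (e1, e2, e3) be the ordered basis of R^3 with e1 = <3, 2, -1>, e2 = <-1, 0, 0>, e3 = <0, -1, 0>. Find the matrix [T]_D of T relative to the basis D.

The j-th column of [T]_D is [T(ej)]_D.
T(e1) = A e1 = <2, 5, -1> = e1 + e2 - 3e3, so column 1 is <1, 1, -3>.
Repeating for e2, e3 and assembling the columns gives [[1, -1, 0], [1, -1, 2], [-3, 0, -2]].

[[1, -1, 0], [1, -1, 2], [-3, 0, -2]]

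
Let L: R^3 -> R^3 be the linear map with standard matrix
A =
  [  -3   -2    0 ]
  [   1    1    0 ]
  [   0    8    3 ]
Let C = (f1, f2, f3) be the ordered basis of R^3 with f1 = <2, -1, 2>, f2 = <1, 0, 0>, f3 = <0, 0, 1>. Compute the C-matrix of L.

With P the matrix whose columns are f1, ..., f3, [L]_C = P^(-1) A P.
Column by column: L(f1) = A f1 = <-4, 1, -2>; its C-coordinates <-1, -2, 0> give column 1.
Continuing for each basis vector yields [L]_C = [[-1, -1, 0], [-2, -1, 0], [0, 2, 3]].

[[-1, -1, 0], [-2, -1, 0], [0, 2, 3]]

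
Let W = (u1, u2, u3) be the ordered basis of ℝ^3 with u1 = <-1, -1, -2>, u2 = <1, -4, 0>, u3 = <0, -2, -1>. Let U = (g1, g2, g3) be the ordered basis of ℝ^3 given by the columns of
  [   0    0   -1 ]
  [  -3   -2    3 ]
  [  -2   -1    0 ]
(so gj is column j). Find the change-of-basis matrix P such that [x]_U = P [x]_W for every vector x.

[[0, -1, 0], [2, 2, 1], [1, -1, 0]]

Column j of P is [uj]_U, since P maps W-coordinates to U-coordinates.
Expressing u1 in U: u1 = 0·g1 + 2g2 + g3, so column 1 of P is <0, 2, 1>.
Doing the same for each uj gives P = [[0, -1, 0], [2, 2, 1], [1, -1, 0]].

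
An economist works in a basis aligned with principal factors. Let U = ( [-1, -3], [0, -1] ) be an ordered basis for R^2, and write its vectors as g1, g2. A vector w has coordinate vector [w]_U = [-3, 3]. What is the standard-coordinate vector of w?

[3, 6]

By definition w = -3g1 + 3g2.
Summing componentwise gives [3, 6].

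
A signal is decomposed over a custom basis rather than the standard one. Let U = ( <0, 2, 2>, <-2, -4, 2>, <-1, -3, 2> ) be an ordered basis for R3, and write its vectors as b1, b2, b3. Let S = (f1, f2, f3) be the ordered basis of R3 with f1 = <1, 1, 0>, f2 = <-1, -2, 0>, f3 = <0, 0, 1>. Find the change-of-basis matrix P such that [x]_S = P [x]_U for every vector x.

[[-2, 0, 1], [-2, 2, 2], [2, 2, 2]]

Let M have columns bj and N have columns fj. Then for every x, N [x]_S = x = M [x]_U, so P = N^(-1) M.
Since det N = -1, N^(-1) has integer entries; multiplying gives P = [[-2, 0, 1], [-2, 2, 2], [2, 2, 2]].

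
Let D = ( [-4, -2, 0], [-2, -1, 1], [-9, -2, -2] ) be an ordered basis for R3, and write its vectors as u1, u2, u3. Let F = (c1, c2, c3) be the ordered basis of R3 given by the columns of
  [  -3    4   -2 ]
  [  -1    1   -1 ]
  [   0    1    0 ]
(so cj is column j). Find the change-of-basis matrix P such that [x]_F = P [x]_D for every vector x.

Let M have columns uj and N have columns cj. Then for every x, N [x]_F = x = M [x]_D, so P = N^(-1) M.
Since det N = -1, N^(-1) has integer entries; multiplying gives P = [[0, 2, 1], [0, 1, -2], [2, 0, -1]].

[[0, 2, 1], [0, 1, -2], [2, 0, -1]]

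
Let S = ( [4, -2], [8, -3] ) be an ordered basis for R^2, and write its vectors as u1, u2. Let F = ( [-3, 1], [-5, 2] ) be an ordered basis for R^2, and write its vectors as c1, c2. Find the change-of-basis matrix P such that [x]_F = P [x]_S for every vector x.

Take x = uj: its S-coordinates are the j-th standard unit vector, so P e_j — column j of P — equals [uj]_F.
u1 = 2c1 - 2c2, giving column 1 = [2, -2]; repeating for each j gives P = [[2, -1], [-2, -1]].

[[2, -1], [-2, -1]]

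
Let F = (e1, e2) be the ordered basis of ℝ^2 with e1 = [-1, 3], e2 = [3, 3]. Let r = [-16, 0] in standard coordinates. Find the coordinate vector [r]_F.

[r]_F is the unique c with M c = r, where M has columns e1, e2.
System: -c_1 + 3c_2 = -16, 3c_1 + 3c_2 = 0; solving gives c_1 = 4, c_2 = -4.
Check: 4e1 - 4e2 = [-16, 0].

[4, -4]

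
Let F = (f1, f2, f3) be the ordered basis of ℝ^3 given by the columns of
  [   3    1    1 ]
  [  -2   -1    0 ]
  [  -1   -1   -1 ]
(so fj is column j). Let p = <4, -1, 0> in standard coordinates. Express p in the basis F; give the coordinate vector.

<2, -3, 1>

We seek scalars with c_1 f1 + ... + c_3 f3 = p; equivalently solve M c = p where the columns of M are f1, ..., f3.
Solving this 3x3 system gives c = (2, -3, 1).
Check: 2f1 - 3f2 + f3 = <4, -1, 0>.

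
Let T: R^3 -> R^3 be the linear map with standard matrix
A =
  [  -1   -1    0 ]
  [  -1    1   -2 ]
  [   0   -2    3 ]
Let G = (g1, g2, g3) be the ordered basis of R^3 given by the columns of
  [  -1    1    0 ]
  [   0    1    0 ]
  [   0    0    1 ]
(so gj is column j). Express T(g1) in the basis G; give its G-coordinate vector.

[0, 1, 0]

Column 1 of [T]_G is the G-coordinate vector of T(g1).
In standard coordinates T(g1) = A g1 = [1, 1, 0].
Converting to G: [1, 1, 0] = 0·g1 + g2 + 0·g3, so the coordinate vector is [0, 1, 0].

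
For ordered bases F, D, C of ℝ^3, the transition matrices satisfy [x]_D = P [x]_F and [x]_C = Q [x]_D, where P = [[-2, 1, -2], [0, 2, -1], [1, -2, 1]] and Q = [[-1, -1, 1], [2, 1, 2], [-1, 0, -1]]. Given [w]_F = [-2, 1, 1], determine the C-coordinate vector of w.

[-7, 1, 0]

First [w]_D = P [w]_F = [3, 1, -3].
Then [w]_C = Q [w]_D = [-7, 1, 0].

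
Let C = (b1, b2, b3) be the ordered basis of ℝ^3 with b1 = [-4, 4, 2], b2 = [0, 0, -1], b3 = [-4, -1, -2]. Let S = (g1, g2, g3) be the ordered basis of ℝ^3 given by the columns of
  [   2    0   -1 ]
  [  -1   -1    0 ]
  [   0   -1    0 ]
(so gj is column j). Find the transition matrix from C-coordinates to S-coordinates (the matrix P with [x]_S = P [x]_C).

Take x = bj: its C-coordinates are the j-th standard unit vector, so P e_j — column j of P — equals [bj]_S.
b1 = -2g1 - 2g2 + 0·g3, giving column 1 = [-2, -2, 0]; repeating for each j gives P = [[-2, -1, -1], [-2, 1, 2], [0, -2, 2]].

[[-2, -1, -1], [-2, 1, 2], [0, -2, 2]]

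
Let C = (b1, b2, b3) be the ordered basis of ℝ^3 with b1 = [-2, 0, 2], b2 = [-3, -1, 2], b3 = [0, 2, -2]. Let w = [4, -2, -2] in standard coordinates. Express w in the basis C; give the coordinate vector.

Write w = c_1 b1 + ... + c_3 b3 and solve for the c_i.
Solving this 3x3 system gives c = (-2, 0, -1).
Check: -2b1 + 0·b2 - b3 = [4, -2, -2].

[-2, 0, -1]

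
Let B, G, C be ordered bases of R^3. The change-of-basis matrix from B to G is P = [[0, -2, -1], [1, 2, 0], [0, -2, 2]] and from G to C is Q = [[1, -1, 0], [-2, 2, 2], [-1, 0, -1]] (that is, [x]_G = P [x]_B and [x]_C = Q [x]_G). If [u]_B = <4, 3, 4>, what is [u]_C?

<-20, 44, 8>

Composing the changes, [u]_C = Q P [u]_B.
Q P = [[-1, -4, -1], [2, 4, 6], [0, 4, -1]]; applying this to <4, 3, 4> gives <-20, 44, 8>.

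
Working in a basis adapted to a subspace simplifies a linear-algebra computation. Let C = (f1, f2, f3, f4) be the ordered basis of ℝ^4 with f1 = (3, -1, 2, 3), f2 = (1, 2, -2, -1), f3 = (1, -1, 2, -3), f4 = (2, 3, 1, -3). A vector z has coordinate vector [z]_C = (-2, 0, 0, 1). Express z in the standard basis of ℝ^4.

By definition z = -2f1 + 0·f2 + 0·f3 + f4.
Summing componentwise gives (-4, 5, -3, -9).

(-4, 5, -3, -9)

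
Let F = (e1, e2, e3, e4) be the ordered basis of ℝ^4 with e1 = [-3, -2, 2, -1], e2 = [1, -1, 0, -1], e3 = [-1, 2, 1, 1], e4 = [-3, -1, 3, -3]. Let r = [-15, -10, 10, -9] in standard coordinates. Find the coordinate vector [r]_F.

[3, -2, -2, 2]

We seek scalars with c_1 e1 + ... + c_4 e4 = r; equivalently solve M c = r where the columns of M are e1, ..., e4.
Solving this 4x4 system gives c = (3, -2, -2, 2).
Check: 3e1 - 2e2 - 2e3 + 2e4 = [-15, -10, 10, -9].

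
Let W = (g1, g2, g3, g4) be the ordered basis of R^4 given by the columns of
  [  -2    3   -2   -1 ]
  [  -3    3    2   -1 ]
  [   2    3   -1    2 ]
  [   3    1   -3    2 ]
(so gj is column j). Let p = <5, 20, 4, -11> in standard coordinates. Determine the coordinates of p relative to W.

Write p = c_1 g1 + ... + c_4 g4 and solve for the c_i.
Gaussian elimination on [M | p] yields c = (1, 4, 4, -3).
Check: g1 + 4g2 + 4g3 - 3g4 = <5, 20, 4, -11>.

<1, 4, 4, -3>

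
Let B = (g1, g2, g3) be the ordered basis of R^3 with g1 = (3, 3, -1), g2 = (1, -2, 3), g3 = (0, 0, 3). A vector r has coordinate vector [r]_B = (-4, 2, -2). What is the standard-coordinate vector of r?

(-10, -16, 4)

By definition r = -4g1 + 2g2 - 2g3.
Summing componentwise gives (-10, -16, 4).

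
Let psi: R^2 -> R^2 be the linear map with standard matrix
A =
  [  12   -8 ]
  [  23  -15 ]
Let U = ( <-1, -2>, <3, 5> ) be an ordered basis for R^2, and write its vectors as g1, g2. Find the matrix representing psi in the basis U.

Let P have columns g1, g2. Then [psi]_U = P^(-1) A P.
Here det P = 1, so P^(-1) is integer; computing A P first and then P^(-1)(A P) gives [[-1, -2], [1, -2]].

[[-1, -2], [1, -2]]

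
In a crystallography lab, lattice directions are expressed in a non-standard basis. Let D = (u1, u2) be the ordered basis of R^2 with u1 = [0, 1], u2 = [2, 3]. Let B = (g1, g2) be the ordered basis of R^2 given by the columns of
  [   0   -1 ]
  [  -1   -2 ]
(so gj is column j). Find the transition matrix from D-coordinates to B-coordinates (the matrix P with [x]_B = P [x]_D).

Column j of P is [uj]_B, since P maps D-coordinates to B-coordinates.
Expressing u1 in B: u1 = -g1 + 0·g2, so column 1 of P is [-1, 0].
Doing the same for each uj gives P = [[-1, 1], [0, -2]].

[[-1, 1], [0, -2]]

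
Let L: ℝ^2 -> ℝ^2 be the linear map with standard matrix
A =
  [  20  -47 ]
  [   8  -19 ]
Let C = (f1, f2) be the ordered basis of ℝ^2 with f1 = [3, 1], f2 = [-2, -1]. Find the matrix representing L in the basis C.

With P the matrix whose columns are f1, f2, [L]_C = P^(-1) A P.
Column by column: L(f1) = A f1 = [13, 5]; its C-coordinates [3, -2] give column 1.
Continuing for each basis vector yields [L]_C = [[3, 1], [-2, -2]].

[[3, 1], [-2, -2]]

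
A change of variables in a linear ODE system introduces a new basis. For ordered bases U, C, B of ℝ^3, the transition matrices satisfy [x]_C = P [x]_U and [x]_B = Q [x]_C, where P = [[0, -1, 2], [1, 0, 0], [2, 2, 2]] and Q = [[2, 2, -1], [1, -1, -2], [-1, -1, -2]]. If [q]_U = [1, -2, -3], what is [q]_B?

Composing the changes, [q]_B = Q P [q]_U.
Q P = [[0, -4, 2], [-5, -5, -2], [-5, -3, -6]]; applying this to [1, -2, -3] gives [2, 11, 19].

[2, 11, 19]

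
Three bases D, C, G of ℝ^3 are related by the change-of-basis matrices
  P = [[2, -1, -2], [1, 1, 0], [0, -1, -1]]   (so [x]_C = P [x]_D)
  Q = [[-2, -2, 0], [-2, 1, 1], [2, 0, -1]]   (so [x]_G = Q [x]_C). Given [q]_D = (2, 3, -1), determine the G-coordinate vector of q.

First [q]_C = P [q]_D = (3, 5, -2).
Then [q]_G = Q [q]_C = (-16, -3, 8).

(-16, -3, 8)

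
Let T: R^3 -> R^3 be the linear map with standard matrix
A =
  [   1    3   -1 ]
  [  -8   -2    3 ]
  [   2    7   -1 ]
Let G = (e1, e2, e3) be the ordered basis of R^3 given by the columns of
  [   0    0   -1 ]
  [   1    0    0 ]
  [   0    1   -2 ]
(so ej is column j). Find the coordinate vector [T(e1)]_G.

(-2, 1, -3)

Compute T(e1) = A e1 = (3, -2, 7) in standard coordinates.
Then write this in G-coordinates: solve for y in y_1 e1 + ... + y_3 e3 = (3, -2, 7).
This gives y = (-2, 1, -3), which is column 1 of [T]_G.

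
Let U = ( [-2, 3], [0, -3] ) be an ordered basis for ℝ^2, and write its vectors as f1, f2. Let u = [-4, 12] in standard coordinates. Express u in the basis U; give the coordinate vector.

Write u = c_1 f1 + c_2 f2 and solve for the c_i.
System: -2c_1 + 0c_2 = -4, 3c_1 - 3c_2 = 12; solving gives c_1 = 2, c_2 = -2.
Check: 2f1 - 2f2 = [-4, 12].

[2, -2]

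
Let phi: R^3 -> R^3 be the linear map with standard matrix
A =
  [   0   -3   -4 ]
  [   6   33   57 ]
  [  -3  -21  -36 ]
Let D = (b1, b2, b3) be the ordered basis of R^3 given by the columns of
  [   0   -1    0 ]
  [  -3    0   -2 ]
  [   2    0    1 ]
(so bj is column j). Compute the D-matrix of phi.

The j-th column of [phi]_D is [phi(bj)]_D.
phi(b1) = A b1 = (1, 15, -9) = -3b1 - b2 - 3b3, so column 1 is (-3, -1, -3).
Repeating for b2, b3 and assembling the columns gives [[-3, 0, 3], [-1, 0, -2], [-3, 3, 0]].

[[-3, 0, 3], [-1, 0, -2], [-3, 3, 0]]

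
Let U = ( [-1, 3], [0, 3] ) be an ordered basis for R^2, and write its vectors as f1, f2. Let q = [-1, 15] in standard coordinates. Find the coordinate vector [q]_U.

We seek scalars with c_1 f1 + c_2 f2 = q; equivalently solve M c = q where the columns of M are f1, f2.
System: -c_1 + 0c_2 = -1, 3c_1 + 3c_2 = 15; solving gives c_1 = 1, c_2 = 4.
Check: f1 + 4f2 = [-1, 15].

[1, 4]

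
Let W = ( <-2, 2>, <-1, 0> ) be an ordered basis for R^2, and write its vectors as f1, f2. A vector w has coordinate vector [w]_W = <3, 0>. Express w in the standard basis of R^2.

By definition w = 3f1 + 0·f2.
Summing componentwise gives <-6, 6>.

<-6, 6>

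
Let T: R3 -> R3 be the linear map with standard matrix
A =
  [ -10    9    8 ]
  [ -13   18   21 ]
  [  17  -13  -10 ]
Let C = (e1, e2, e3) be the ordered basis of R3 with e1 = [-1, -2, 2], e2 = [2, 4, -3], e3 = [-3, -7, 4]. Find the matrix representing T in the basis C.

[[-1, 1, -2], [-1, -2, 0], [-3, 1, 1]]

Let P have columns e1, ..., e3. Then [T]_C = P^(-1) A P.
Here det P = -1, so P^(-1) is integer; computing A P first and then P^(-1)(A P) gives [[-1, 1, -2], [-1, -2, 0], [-3, 1, 1]].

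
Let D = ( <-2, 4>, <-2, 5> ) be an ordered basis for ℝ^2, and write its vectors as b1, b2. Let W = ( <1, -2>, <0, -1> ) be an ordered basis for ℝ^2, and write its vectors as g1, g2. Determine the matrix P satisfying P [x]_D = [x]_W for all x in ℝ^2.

[[-2, -2], [0, -1]]

Column j of P is [bj]_W, since P maps D-coordinates to W-coordinates.
Expressing b1 in W: b1 = -2g1 + 0·g2, so column 1 of P is <-2, 0>.
Doing the same for each bj gives P = [[-2, -2], [0, -1]].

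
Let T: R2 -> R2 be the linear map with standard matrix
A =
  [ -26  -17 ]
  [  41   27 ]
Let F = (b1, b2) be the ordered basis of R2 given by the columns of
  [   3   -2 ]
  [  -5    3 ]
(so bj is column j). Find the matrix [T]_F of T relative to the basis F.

The j-th column of [T]_F is [T(bj)]_F.
T(b1) = A b1 = (7, -12) = 3b1 + b2, so column 1 is (3, 1).
Repeating for b2 and assembling the columns gives [[3, -1], [1, -2]].

[[3, -1], [1, -2]]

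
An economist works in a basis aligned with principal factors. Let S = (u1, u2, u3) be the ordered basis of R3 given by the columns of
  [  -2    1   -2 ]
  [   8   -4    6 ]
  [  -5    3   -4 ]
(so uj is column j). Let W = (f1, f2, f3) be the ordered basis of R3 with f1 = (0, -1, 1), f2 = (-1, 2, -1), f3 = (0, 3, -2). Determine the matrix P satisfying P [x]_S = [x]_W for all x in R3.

Take x = uj: its S-coordinates are the j-th standard unit vector, so P e_j — column j of P — equals [uj]_W.
u1 = -f1 + 2f2 + f3, giving column 1 = (-1, 2, 1); repeating for each j gives P = [[-1, 2, -2], [2, -1, 2], [1, 0, 0]].

[[-1, 2, -2], [2, -1, 2], [1, 0, 0]]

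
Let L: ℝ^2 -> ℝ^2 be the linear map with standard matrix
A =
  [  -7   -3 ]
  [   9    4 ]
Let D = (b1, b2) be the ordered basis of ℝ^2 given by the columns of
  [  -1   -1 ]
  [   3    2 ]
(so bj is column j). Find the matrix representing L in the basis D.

Let P have columns b1, b2. Then [L]_D = P^(-1) A P.
Here det P = 1, so P^(-1) is integer; computing A P first and then P^(-1)(A P) gives [[-1, 1], [3, -2]].

[[-1, 1], [3, -2]]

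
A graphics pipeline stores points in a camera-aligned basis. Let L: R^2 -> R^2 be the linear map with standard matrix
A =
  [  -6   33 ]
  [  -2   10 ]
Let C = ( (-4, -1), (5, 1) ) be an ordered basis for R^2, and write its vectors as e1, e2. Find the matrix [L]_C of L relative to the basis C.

[[1, 3], [-1, 3]]

With P the matrix whose columns are e1, e2, [L]_C = P^(-1) A P.
Column by column: L(e1) = A e1 = (-9, -2); its C-coordinates (1, -1) give column 1.
Continuing for each basis vector yields [L]_C = [[1, 3], [-1, 3]].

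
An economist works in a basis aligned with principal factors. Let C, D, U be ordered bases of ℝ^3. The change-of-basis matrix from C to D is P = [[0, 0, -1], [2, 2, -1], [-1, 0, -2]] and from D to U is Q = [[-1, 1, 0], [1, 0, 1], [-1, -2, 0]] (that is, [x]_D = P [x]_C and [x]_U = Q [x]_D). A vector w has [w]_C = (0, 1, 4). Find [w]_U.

First [w]_D = P [w]_C = (-4, -2, -8).
Then [w]_U = Q [w]_D = (2, -12, 8).

(2, -12, 8)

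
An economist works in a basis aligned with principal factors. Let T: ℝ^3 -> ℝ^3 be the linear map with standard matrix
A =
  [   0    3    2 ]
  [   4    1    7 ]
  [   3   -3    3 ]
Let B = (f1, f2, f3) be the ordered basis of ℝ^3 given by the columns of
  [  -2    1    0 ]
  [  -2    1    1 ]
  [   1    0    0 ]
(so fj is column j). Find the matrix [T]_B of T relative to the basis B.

[[3, 0, -3], [2, 3, -3], [1, 2, -2]]

Let P have columns f1, ..., f3. Then [T]_B = P^(-1) A P.
Here det P = 1, so P^(-1) is integer; computing A P first and then P^(-1)(A P) gives [[3, 0, -3], [2, 3, -3], [1, 2, -2]].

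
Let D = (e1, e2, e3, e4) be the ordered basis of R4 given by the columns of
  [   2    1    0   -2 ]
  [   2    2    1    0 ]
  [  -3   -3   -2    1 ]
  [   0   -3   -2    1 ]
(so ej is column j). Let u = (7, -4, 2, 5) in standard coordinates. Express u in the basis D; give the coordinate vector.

(1, -3, 0, -4)

[u]_D is the unique c with M c = u, where M has columns e1, ..., e4.
Row-reducing the augmented matrix [M | u] gives c = (1, -3, 0, -4).
Check: e1 - 3e2 + 0·e3 - 4e4 = (7, -4, 2, 5).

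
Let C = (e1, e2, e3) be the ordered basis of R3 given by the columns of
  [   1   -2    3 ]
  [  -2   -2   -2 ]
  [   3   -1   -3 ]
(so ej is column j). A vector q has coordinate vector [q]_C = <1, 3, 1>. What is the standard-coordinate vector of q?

<-2, -10, -3>

q = M [q]_C, where M has columns e1, ..., e3.
Carrying out the matrix-vector product, q = <-2, -10, -3>.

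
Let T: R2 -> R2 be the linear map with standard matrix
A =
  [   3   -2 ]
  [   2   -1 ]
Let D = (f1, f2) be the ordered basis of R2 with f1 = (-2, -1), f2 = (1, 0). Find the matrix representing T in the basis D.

Let P have columns f1, f2. Then [T]_D = P^(-1) A P.
Here det P = 1, so P^(-1) is integer; computing A P first and then P^(-1)(A P) gives [[3, -2], [2, -1]].

[[3, -2], [2, -1]]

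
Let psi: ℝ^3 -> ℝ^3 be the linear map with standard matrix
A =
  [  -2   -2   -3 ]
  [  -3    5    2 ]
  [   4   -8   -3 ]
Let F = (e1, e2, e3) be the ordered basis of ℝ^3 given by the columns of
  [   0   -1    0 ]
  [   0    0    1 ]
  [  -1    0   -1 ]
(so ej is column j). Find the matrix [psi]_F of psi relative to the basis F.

The j-th column of [psi]_F is [psi(ej)]_F.
psi(e1) = A e1 = [3, -2, 3] = -e1 - 3e2 - 2e3, so column 1 is [-1, -3, -2].
Repeating for e2, e3 and assembling the columns gives [[-1, 1, 2], [-3, -2, -1], [-2, 3, 3]].

[[-1, 1, 2], [-3, -2, -1], [-2, 3, 3]]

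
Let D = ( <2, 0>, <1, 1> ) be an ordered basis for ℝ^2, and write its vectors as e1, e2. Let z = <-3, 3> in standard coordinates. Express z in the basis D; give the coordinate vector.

<-3, 3>

Write z = c_1 e1 + c_2 e2 and solve for the c_i.
System: 2c_1 + c_2 = -3, 0c_1 + c_2 = 3; solving gives c_1 = -3, c_2 = 3.
Check: -3e1 + 3e2 = <-3, 3>.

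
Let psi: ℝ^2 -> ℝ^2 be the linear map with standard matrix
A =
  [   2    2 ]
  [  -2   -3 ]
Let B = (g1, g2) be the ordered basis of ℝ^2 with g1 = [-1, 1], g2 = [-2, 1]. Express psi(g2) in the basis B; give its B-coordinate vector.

[0, 1]

Compute psi(g2) = A g2 = [-2, 1] in standard coordinates.
Then write this in B-coordinates: solve for y in y_1 g1 + y_2 g2 = [-2, 1].
This gives y = [0, 1], which is column 2 of [psi]_B.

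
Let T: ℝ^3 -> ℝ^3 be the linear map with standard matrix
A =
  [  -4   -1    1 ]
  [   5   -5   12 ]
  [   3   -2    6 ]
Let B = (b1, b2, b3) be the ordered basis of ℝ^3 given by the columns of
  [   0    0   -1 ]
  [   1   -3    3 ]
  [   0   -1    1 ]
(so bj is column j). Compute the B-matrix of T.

With P the matrix whose columns are b1, ..., b3, [T]_B = P^(-1) A P.
Column by column: T(b1) = A b1 = <-1, -5, -2>; its B-coordinates <1, 3, 1> give column 1.
Continuing for each basis vector yields [T]_B = [[1, 3, 1], [3, -2, 1], [1, -2, -2]].

[[1, 3, 1], [3, -2, 1], [1, -2, -2]]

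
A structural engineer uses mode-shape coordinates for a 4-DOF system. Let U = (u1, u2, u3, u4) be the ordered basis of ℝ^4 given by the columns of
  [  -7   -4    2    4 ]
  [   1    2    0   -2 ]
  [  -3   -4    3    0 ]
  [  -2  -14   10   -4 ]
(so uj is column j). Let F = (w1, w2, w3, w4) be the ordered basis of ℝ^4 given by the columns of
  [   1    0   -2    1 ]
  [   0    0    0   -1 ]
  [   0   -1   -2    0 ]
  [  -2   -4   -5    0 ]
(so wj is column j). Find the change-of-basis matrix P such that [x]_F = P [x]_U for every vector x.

Let M have columns uj and N have columns wj. Then for every x, N [x]_F = x = M [x]_U, so P = N^(-1) M.
Since det N = -1, N^(-1) has integer entries; multiplying gives P = [[-2, 2, -2, 2], [-1, 0, 1, 0], [2, 2, -2, 0], [-1, -2, 0, 2]].

[[-2, 2, -2, 2], [-1, 0, 1, 0], [2, 2, -2, 0], [-1, -2, 0, 2]]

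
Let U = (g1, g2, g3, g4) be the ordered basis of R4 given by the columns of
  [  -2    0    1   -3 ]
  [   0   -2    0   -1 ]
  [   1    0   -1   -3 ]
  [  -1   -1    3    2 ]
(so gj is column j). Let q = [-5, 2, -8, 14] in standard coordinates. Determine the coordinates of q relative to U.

We seek scalars with c_1 g1 + ... + c_4 g4 = q; equivalently solve M c = q where the columns of M are g1, ..., g4.
Gaussian elimination on [M | q] yields c = (1, -2, 3, 2).
Check: g1 - 2g2 + 3g3 + 2g4 = [-5, 2, -8, 14].

[1, -2, 3, 2]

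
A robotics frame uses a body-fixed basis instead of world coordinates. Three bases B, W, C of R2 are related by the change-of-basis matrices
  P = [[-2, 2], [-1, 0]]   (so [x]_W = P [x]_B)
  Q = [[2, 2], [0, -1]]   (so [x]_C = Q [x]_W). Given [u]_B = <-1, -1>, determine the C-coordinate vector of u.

<2, -1>

First [u]_W = P [u]_B = <0, 1>.
Then [u]_C = Q [u]_W = <2, -1>.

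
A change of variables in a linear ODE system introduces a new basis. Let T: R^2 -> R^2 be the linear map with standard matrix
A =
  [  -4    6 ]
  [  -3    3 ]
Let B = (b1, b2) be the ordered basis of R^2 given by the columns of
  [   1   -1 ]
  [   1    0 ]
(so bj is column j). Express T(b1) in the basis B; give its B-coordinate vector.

<0, -2>

Compute T(b1) = A b1 = <2, 0> in standard coordinates.
Then write this in B-coordinates: solve for y in y_1 b1 + y_2 b2 = <2, 0>.
This gives y = <0, -2>, which is column 1 of [T]_B.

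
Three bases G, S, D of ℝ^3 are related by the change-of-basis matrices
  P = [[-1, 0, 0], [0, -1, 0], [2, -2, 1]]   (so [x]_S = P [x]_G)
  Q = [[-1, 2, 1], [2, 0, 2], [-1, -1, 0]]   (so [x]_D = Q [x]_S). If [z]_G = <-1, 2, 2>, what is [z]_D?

First [z]_S = P [z]_G = <1, -2, -4>.
Then [z]_D = Q [z]_S = <-9, -6, 1>.

<-9, -6, 1>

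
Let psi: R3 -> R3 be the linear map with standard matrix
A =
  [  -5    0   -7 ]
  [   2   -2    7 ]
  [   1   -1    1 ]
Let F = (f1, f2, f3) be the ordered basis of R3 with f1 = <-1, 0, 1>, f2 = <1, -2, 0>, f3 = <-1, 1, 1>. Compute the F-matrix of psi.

[[-1, 1, 2], [-2, -2, -3], [1, 2, -3]]

With P the matrix whose columns are f1, ..., f3, [psi]_F = P^(-1) A P.
Column by column: psi(f1) = A f1 = <-2, 5, 0>; its F-coordinates <-1, -2, 1> give column 1.
Continuing for each basis vector yields [psi]_F = [[-1, 1, 2], [-2, -2, -3], [1, 2, -3]].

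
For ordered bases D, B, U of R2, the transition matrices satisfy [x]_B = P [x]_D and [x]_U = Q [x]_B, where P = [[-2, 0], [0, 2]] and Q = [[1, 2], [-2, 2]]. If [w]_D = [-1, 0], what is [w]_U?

Apply P to get B-coordinates [2, 0], then Q to get U-coordinates.
The result is [w]_U = [2, -4].

[2, -4]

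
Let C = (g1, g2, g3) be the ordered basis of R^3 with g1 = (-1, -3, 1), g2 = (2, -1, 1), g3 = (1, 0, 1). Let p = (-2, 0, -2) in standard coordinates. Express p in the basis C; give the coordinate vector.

[p]_C is the unique c with M c = p, where M has columns g1, ..., g3.
Solving this 3x3 system gives c = (0, 0, -2).
Check: 0·g1 + 0·g2 - 2g3 = (-2, 0, -2).

(0, 0, -2)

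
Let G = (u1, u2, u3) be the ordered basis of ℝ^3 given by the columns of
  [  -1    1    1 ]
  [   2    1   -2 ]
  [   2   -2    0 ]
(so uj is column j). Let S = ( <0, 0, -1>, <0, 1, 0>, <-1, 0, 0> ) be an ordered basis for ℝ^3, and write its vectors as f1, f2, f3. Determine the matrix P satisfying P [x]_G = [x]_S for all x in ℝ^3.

[[-2, 2, 0], [2, 1, -2], [1, -1, -1]]

Take x = uj: its G-coordinates are the j-th standard unit vector, so P e_j — column j of P — equals [uj]_S.
u1 = -2f1 + 2f2 + f3, giving column 1 = <-2, 2, 1>; repeating for each j gives P = [[-2, 2, 0], [2, 1, -2], [1, -1, -1]].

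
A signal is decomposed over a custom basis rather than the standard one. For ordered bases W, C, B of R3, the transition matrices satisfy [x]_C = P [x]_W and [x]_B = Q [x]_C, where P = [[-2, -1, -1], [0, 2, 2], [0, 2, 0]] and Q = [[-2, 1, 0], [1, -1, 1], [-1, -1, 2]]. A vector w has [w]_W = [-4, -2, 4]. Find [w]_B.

[-8, -2, -18]

Apply P to get C-coordinates [6, 4, -4], then Q to get B-coordinates.
The result is [w]_B = [-8, -2, -18].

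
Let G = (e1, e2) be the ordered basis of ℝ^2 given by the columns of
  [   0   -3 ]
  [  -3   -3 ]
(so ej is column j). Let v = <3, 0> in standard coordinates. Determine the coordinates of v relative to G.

<1, -1>

[v]_G is the unique c with M c = v, where M has columns e1, e2.
System: 0c_1 - 3c_2 = 3, -3c_1 - 3c_2 = 0; solving gives c_1 = 1, c_2 = -1.
Check: e1 - e2 = <3, 0>.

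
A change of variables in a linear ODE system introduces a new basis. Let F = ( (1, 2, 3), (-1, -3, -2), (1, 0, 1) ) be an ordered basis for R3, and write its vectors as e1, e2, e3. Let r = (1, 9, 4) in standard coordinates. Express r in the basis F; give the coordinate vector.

(0, -3, -2)

We seek scalars with c_1 e1 + ... + c_3 e3 = r; equivalently solve M c = r where the columns of M are e1, ..., e3.
Row-reducing the augmented matrix [M | r] gives c = (0, -3, -2).
Check: 0·e1 - 3e2 - 2e3 = (1, 9, 4).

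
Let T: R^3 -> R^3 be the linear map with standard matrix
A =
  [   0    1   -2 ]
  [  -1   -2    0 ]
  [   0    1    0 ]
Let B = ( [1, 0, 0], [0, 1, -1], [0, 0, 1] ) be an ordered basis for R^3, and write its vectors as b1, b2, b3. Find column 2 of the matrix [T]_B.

Column 2 of [T]_B is the B-coordinate vector of T(b2).
In standard coordinates T(b2) = A b2 = [3, -2, 1].
Converting to B: [3, -2, 1] = 3b1 - 2b2 - b3, so the coordinate vector is [3, -2, -1].

[3, -2, -1]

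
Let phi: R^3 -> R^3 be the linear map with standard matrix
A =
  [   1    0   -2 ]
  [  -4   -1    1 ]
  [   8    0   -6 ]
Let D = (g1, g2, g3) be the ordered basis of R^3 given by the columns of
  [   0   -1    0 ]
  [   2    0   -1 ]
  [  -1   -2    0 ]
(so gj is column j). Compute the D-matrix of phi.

[[-2, 2, 0], [-2, -3, 0], [-1, 2, -1]]

Let P have columns g1, ..., g3. Then [phi]_D = P^(-1) A P.
Here det P = -1, so P^(-1) is integer; computing A P first and then P^(-1)(A P) gives [[-2, 2, 0], [-2, -3, 0], [-1, 2, -1]].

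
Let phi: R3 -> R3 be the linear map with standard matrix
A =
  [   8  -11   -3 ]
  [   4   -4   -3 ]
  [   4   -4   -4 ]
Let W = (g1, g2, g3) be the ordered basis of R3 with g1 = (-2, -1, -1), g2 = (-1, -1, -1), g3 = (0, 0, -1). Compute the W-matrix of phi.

[[1, -3, 0], [0, 0, -3], [-1, -1, -1]]

Let P have columns g1, ..., g3. Then [phi]_W = P^(-1) A P.
Here det P = -1, so P^(-1) is integer; computing A P first and then P^(-1)(A P) gives [[1, -3, 0], [0, 0, -3], [-1, -1, -1]].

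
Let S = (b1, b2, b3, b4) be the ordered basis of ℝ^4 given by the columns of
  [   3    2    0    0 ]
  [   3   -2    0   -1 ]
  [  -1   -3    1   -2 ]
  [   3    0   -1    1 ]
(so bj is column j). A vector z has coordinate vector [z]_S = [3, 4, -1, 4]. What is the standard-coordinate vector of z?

[17, -3, -24, 14]

The coordinates say z = 3b1 + 4b2 - b3 + 4b4; adding the scaled basis vectors gives [17, -3, -24, 14].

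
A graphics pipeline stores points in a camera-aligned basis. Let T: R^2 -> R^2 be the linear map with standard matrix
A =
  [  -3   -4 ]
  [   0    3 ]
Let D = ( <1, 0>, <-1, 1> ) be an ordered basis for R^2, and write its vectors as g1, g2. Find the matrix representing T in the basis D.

With P the matrix whose columns are g1, g2, [T]_D = P^(-1) A P.
Column by column: T(g1) = A g1 = <-3, 0>; its D-coordinates <-3, 0> give column 1.
Continuing for each basis vector yields [T]_D = [[-3, 2], [0, 3]].

[[-3, 2], [0, 3]]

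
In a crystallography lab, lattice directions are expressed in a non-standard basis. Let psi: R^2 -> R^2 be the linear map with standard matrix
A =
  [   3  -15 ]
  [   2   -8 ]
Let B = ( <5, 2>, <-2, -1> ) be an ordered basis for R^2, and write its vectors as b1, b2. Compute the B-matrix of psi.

The j-th column of [psi]_B is [psi(bj)]_B.
psi(b1) = A b1 = <-15, -6> = -3b1 + 0·b2, so column 1 is <-3, 0>.
Repeating for b2 and assembling the columns gives [[-3, 1], [0, -2]].

[[-3, 1], [0, -2]]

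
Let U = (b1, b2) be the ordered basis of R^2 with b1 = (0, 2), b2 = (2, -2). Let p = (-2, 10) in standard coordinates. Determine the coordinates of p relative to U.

We seek scalars with c_1 b1 + c_2 b2 = p; equivalently solve M c = p where the columns of M are b1, b2.
System: 0c_1 + 2c_2 = -2, 2c_1 - 2c_2 = 10; solving gives c_1 = 4, c_2 = -1.
Check: 4b1 - b2 = (-2, 10).

(4, -1)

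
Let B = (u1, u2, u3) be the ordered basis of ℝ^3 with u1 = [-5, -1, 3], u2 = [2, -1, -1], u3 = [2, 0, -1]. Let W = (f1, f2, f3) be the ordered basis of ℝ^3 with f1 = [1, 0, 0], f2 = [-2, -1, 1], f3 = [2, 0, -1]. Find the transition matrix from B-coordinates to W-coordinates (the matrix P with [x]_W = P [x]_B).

Let M have columns uj and N have columns fj. Then for every x, N [x]_W = x = M [x]_B, so P = N^(-1) M.
Since det N = 1, N^(-1) has integer entries; multiplying gives P = [[1, 0, 0], [1, 1, 0], [-2, 2, 1]].

[[1, 0, 0], [1, 1, 0], [-2, 2, 1]]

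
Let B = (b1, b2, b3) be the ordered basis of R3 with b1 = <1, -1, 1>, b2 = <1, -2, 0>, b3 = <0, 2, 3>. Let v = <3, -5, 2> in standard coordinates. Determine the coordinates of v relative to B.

Write v = c_1 b1 + ... + c_3 b3 and solve for the c_i.
Solving this 3x3 system gives c = (-1, 4, 1).
Check: -b1 + 4b2 + b3 = <3, -5, 2>.

<-1, 4, 1>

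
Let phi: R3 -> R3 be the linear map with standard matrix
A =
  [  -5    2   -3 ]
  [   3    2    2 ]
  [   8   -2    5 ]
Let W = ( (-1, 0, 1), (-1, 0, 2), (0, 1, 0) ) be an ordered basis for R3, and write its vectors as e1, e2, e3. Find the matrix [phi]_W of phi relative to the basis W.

[[-1, 0, -2], [-1, 1, 0], [-1, 1, 2]]

With P the matrix whose columns are e1, ..., e3, [phi]_W = P^(-1) A P.
Column by column: phi(e1) = A e1 = (2, -1, -3); its W-coordinates (-1, -1, -1) give column 1.
Continuing for each basis vector yields [phi]_W = [[-1, 0, -2], [-1, 1, 0], [-1, 1, 2]].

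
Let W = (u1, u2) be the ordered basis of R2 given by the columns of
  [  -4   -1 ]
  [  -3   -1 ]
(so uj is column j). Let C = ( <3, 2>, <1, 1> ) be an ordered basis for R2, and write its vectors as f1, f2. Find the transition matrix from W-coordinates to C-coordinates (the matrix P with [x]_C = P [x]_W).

Take x = uj: its W-coordinates are the j-th standard unit vector, so P e_j — column j of P — equals [uj]_C.
u1 = -f1 - f2, giving column 1 = <-1, -1>; repeating for each j gives P = [[-1, 0], [-1, -1]].

[[-1, 0], [-1, -1]]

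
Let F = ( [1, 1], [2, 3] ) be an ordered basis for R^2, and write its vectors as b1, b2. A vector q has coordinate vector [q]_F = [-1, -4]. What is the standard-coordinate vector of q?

[-9, -13]

The coordinates say q = -b1 - 4b2; adding the scaled basis vectors gives [-9, -13].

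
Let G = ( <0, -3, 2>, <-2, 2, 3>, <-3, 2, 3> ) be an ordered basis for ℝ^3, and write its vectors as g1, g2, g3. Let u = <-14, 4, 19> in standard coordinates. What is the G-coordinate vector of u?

<2, 1, 4>

We seek scalars with c_1 g1 + ... + c_3 g3 = u; equivalently solve M c = u where the columns of M are g1, ..., g3.
Gaussian elimination on [M | u] yields c = (2, 1, 4).
Check: 2g1 + g2 + 4g3 = <-14, 4, 19>.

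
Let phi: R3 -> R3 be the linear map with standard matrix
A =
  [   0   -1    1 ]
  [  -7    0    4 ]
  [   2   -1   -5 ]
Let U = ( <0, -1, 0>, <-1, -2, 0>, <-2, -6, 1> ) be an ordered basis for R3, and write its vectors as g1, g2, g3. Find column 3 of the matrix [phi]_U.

<2, -1, -3>

Column 3 of [phi]_U is the U-coordinate vector of phi(g3).
In standard coordinates phi(g3) = A g3 = <7, 18, -3>.
Converting to U: <7, 18, -3> = 2g1 - g2 - 3g3, so the coordinate vector is <2, -1, -3>.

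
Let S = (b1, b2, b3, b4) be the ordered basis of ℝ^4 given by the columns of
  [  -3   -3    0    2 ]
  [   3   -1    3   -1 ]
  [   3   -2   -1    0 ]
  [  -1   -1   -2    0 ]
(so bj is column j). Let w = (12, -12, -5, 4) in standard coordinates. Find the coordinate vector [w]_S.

We seek scalars with c_1 b1 + ... + c_4 b4 = w; equivalently solve M c = w where the columns of M are b1, ..., b4.
Row-reducing the augmented matrix [M | w] gives c = (-2, 0, -1, 3).
Check: -2b1 + 0·b2 - b3 + 3b4 = (12, -12, -5, 4).

(-2, 0, -1, 3)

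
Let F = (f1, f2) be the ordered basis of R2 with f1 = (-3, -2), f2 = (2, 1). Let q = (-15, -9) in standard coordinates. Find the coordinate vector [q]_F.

(3, -3)

[q]_F is the unique c with M c = q, where M has columns f1, f2.
System: -3c_1 + 2c_2 = -15, -2c_1 + c_2 = -9; solving gives c_1 = 3, c_2 = -3.
Check: 3f1 - 3f2 = (-15, -9).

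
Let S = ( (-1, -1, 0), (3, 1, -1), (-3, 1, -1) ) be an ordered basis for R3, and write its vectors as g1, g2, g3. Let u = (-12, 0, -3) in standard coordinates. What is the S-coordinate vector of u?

[u]_S is the unique c with M c = u, where M has columns g1, ..., g3.
Row-reducing the augmented matrix [M | u] gives c = (3, 0, 3).
Check: 3g1 + 0·g2 + 3g3 = (-12, 0, -3).

(3, 0, 3)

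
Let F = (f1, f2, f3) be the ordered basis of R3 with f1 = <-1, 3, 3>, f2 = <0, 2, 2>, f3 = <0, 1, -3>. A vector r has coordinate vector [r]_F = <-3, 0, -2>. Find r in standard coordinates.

r = M [r]_F, where M has columns f1, ..., f3.
Carrying out the matrix-vector product, r = <3, -11, -3>.

<3, -11, -3>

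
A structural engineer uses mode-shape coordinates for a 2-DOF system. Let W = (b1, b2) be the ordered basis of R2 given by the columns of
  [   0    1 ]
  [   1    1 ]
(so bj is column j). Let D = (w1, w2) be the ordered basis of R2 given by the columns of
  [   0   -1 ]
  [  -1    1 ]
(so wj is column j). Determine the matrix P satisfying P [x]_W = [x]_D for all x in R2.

Take x = bj: its W-coordinates are the j-th standard unit vector, so P e_j — column j of P — equals [bj]_D.
b1 = -w1 + 0·w2, giving column 1 = (-1, 0); repeating for each j gives P = [[-1, -2], [0, -1]].

[[-1, -2], [0, -1]]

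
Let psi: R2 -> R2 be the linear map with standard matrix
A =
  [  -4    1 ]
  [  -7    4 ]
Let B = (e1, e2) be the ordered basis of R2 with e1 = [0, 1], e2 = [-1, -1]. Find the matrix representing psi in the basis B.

The j-th column of [psi]_B is [psi(ej)]_B.
psi(e1) = A e1 = [1, 4] = 3e1 - e2, so column 1 is [3, -1].
Repeating for e2 and assembling the columns gives [[3, 0], [-1, -3]].

[[3, 0], [-1, -3]]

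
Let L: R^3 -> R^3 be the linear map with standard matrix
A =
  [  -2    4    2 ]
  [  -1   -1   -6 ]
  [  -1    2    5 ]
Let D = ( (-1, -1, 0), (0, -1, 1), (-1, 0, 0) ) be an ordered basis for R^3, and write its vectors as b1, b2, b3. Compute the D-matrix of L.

The j-th column of [L]_D is [L(bj)]_D.
L(b1) = A b1 = (-2, 2, -1) = -b1 - b2 + 3b3, so column 1 is (-1, -1, 3).
Repeating for b2, b3 and assembling the columns gives [[-1, 2, -2], [-1, 3, 1], [3, 0, 0]].

[[-1, 2, -2], [-1, 3, 1], [3, 0, 0]]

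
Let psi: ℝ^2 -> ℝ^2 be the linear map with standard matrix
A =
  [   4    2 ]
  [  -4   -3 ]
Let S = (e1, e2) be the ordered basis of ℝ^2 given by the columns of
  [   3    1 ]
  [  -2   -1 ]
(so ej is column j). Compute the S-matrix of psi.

[[2, 1], [2, -1]]

With P the matrix whose columns are e1, e2, [psi]_S = P^(-1) A P.
Column by column: psi(e1) = A e1 = (8, -6); its S-coordinates (2, 2) give column 1.
Continuing for each basis vector yields [psi]_S = [[2, 1], [2, -1]].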